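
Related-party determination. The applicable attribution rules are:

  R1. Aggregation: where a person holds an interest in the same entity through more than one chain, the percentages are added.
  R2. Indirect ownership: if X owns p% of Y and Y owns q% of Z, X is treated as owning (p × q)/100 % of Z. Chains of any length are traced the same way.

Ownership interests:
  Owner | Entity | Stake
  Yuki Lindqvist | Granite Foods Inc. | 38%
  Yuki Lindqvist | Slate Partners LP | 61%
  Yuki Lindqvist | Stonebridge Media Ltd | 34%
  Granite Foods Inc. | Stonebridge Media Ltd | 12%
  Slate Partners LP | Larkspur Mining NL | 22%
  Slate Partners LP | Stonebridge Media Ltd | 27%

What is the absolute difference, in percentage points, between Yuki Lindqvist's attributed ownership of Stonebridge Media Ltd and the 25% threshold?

30.03

Chain via Slate Partners LP (R2): 61% × 27% = 16.47% of Stonebridge Media Ltd.
Chain via Granite Foods Inc. (R2): 38% × 12% = 4.56% of Stonebridge Media Ltd.
Direct interest in Stonebridge Media Ltd: 34%.
Aggregating (R1): 16.47% + 4.56% + 34% = 55.03%.
55.03% exceeds the 25% threshold by 30.03 percentage points.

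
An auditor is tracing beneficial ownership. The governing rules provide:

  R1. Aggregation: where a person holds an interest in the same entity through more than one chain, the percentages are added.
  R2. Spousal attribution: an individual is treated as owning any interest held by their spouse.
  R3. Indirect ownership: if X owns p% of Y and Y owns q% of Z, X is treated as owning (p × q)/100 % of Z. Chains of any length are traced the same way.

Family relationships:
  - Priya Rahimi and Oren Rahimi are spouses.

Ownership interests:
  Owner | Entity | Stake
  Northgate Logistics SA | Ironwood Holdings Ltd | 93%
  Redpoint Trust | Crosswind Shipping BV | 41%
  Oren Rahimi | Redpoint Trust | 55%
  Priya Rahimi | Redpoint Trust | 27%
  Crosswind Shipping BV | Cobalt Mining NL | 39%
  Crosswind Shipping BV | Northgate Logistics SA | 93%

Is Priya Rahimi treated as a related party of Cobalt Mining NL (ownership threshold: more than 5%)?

Yes

By spousal attribution (R2), Priya Rahimi is treated as also owning Oren Rahimi's interest in Redpoint Trust, giving 27% + 55% = 82%.
Chain via Redpoint Trust → Crosswind Shipping BV (R3): 82% × 41% × 39% = 13.1118% of Cobalt Mining NL.
13.1118% exceeds the 5% threshold, so Priya is a related party to Cobalt Mining NL.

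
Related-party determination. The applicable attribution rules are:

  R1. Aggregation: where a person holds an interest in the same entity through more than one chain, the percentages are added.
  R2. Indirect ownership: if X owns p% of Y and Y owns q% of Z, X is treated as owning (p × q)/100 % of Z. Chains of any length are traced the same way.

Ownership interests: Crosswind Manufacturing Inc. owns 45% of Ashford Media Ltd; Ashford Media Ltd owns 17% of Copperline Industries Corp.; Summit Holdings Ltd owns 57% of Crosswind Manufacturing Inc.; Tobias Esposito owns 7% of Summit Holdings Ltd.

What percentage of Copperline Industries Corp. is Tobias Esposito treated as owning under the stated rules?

0.305235%

Chain via Summit Holdings Ltd → Crosswind Manufacturing Inc. → Ashford Media Ltd (R2): 7% × 57% × 45% × 17% = 0.305235% of Copperline Industries Corp.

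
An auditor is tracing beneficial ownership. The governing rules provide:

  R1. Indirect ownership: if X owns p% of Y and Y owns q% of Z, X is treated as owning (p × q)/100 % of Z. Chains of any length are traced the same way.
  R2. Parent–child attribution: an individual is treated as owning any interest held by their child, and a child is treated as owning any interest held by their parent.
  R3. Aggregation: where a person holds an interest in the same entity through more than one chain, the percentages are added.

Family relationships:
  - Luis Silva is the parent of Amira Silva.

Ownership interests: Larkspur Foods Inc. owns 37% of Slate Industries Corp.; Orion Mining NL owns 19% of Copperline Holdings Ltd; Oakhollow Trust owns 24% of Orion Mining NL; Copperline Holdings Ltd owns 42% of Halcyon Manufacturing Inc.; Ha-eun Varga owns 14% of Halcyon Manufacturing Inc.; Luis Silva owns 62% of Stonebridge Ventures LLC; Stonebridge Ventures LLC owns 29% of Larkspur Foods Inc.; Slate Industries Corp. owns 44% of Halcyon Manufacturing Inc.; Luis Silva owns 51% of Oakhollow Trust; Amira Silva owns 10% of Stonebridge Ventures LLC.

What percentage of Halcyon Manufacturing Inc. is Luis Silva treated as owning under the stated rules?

4.376016%

By parent–child attribution (R2), Luis Silva is treated as also owning Amira Silva's interest in Stonebridge Ventures LLC, giving 62% + 10% = 72%.
Chain via Stonebridge Ventures LLC → Larkspur Foods Inc. → Slate Industries Corp. (R1): 72% × 29% × 37% × 44% = 3.399264% of Halcyon Manufacturing Inc.
Chain via Oakhollow Trust → Orion Mining NL → Copperline Holdings Ltd (R1): 51% × 24% × 19% × 42% = 0.976752% of Halcyon Manufacturing Inc.
Aggregating (R3): 3.399264% + 0.976752% = 4.376016%.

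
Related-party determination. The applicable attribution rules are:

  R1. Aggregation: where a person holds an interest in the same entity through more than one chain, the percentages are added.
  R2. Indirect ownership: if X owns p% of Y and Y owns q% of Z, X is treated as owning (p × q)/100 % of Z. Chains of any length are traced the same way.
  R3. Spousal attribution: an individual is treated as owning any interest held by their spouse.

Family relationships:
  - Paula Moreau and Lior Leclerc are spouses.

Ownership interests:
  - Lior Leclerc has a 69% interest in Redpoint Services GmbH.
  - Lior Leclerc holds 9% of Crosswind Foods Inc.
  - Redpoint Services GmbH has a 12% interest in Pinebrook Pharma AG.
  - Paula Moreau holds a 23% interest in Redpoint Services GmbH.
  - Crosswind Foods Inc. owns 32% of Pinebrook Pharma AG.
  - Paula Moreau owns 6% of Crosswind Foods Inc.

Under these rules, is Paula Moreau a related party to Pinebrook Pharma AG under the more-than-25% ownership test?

By spousal attribution (R3), Paula Moreau is treated as also owning Lior Leclerc's interest in Redpoint Services GmbH, giving 23% + 69% = 92%.
By spousal attribution (R3), Paula Moreau is treated as also owning Lior Leclerc's interest in Crosswind Foods Inc, giving 6% + 9% = 15%.
Chain via Redpoint Services GmbH (R2): 92% × 12% = 11.04% of Pinebrook Pharma AG.
Chain via Crosswind Foods Inc. (R2): 15% × 32% = 4.8% of Pinebrook Pharma AG.
Aggregating (R1): 11.04% + 4.8% = 15.84%.
15.84% does not exceed the 25% threshold, so Paula is not a related party to Pinebrook Pharma AG.

No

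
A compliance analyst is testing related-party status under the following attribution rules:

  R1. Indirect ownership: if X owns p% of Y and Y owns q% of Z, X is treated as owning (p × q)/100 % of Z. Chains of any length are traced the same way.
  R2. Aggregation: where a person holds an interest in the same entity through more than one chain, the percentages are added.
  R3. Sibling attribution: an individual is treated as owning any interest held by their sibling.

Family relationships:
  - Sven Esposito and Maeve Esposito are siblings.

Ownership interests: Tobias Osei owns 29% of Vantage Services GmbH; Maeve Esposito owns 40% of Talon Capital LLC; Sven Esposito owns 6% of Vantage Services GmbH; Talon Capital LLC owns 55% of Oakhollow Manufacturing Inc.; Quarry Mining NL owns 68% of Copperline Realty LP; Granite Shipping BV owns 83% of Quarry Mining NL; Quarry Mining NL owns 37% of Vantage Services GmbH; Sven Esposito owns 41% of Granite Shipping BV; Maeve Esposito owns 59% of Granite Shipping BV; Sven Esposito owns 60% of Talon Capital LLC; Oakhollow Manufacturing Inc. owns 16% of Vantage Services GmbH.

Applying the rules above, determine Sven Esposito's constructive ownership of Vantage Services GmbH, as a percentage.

By sibling attribution (R3), Sven Esposito is treated as also owning Maeve Esposito's interest in Talon Capital LLC, giving 60% + 40% = 100%.
By sibling attribution (R3), Sven Esposito is treated as also owning Maeve Esposito's interest in Granite Shipping BV, giving 41% + 59% = 100%.
Chain via Talon Capital LLC → Oakhollow Manufacturing Inc. (R1): 100% × 55% × 16% = 8.8% of Vantage Services GmbH.
Chain via Granite Shipping BV → Quarry Mining NL (R1): 100% × 83% × 37% = 30.71% of Vantage Services GmbH.
Direct interest in Vantage Services GmbH: 6%.
Aggregating (R2): 8.8% + 30.71% + 6% = 45.51%.

45.51%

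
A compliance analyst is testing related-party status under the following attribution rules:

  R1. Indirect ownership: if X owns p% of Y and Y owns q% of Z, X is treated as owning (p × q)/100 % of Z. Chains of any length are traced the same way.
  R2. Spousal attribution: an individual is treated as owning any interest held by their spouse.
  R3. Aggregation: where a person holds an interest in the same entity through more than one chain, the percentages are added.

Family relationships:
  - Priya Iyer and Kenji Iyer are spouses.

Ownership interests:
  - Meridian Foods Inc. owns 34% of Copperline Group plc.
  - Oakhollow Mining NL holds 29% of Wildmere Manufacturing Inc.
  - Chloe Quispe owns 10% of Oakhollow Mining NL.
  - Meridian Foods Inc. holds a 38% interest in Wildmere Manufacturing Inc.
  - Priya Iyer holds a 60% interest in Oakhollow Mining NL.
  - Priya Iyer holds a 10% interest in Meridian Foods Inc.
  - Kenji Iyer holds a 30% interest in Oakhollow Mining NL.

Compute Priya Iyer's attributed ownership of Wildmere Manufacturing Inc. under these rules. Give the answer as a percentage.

By spousal attribution (R2), Priya Iyer is treated as also owning Kenji Iyer's interest in Oakhollow Mining NL, giving 60% + 30% = 90%.
Chain via Oakhollow Mining NL (R1): 90% × 29% = 26.1% of Wildmere Manufacturing Inc.
Chain via Meridian Foods Inc. (R1): 10% × 38% = 3.8% of Wildmere Manufacturing Inc.
Aggregating (R3): 26.1% + 3.8% = 29.9%.

29.9%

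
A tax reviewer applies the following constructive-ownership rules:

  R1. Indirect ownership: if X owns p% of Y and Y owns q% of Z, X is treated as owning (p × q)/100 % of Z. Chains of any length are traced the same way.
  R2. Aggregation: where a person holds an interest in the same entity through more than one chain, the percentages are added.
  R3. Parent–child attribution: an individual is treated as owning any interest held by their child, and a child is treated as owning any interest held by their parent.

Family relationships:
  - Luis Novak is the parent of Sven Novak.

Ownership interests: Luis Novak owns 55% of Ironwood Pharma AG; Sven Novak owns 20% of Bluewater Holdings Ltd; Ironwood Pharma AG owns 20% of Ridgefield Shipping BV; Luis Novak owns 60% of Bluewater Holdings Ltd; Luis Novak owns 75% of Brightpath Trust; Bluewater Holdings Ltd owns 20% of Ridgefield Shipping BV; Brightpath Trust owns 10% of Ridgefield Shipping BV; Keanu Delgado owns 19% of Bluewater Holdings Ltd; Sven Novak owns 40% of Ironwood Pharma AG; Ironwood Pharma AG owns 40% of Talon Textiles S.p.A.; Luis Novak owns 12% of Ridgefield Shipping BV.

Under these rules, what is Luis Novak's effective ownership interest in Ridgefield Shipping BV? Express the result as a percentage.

54.5%

By parent–child attribution (R3), Luis Novak is treated as also owning Sven Novak's interest in Ironwood Pharma AG, giving 55% + 40% = 95%.
By parent–child attribution (R3), Luis Novak is treated as also owning Sven Novak's interest in Bluewater Holdings Ltd, giving 60% + 20% = 80%.
Chain via Ironwood Pharma AG (R1): 95% × 20% = 19% of Ridgefield Shipping BV.
Chain via Brightpath Trust (R1): 75% × 10% = 7.5% of Ridgefield Shipping BV.
Chain via Bluewater Holdings Ltd (R1): 80% × 20% = 16% of Ridgefield Shipping BV.
Direct interest in Ridgefield Shipping BV: 12%.
Aggregating (R2): 19% + 7.5% + 16% + 12% = 54.5%.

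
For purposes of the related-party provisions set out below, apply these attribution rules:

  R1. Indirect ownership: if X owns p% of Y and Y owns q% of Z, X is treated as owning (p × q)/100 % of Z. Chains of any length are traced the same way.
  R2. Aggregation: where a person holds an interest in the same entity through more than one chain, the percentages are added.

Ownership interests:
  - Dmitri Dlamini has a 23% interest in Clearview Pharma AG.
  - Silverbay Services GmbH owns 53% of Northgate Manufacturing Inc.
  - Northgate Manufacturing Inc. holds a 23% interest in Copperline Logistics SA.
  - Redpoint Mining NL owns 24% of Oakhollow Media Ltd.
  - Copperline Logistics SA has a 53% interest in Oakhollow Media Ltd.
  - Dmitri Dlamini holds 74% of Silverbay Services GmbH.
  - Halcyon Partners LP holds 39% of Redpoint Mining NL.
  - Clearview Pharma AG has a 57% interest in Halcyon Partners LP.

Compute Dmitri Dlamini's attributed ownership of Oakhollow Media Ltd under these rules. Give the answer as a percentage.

6.008014%

Chain via Silverbay Services GmbH → Northgate Manufacturing Inc. → Copperline Logistics SA (R1): 74% × 53% × 23% × 53% = 4.780918% of Oakhollow Media Ltd.
Chain via Clearview Pharma AG → Halcyon Partners LP → Redpoint Mining NL (R1): 23% × 57% × 39% × 24% = 1.227096% of Oakhollow Media Ltd.
Aggregating (R2): 4.780918% + 1.227096% = 6.008014%.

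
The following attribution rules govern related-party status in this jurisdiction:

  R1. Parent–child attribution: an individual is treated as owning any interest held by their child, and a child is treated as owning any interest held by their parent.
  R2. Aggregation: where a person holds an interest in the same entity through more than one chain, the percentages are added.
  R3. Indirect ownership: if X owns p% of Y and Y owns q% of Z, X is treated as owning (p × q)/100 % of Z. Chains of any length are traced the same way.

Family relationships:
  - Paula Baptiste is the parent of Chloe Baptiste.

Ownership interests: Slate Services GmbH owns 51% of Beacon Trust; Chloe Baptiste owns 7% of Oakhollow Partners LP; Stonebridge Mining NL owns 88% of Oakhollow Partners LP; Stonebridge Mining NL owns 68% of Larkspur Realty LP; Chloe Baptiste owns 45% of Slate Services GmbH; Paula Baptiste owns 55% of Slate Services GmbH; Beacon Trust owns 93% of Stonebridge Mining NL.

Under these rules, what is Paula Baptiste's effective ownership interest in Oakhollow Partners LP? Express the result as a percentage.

48.7384%

By parent–child attribution (R1), Paula Baptiste is treated as also owning Chloe Baptiste's interest in Slate Services GmbH, giving 55% + 45% = 100%.
By parent–child attribution (R1), Paula Baptiste is treated as owning Chloe Baptiste's 7% interest in Oakhollow Partners LP.
Chain via Slate Services GmbH → Beacon Trust → Stonebridge Mining NL (R3): 100% × 51% × 93% × 88% = 41.7384% of Oakhollow Partners LP.
Direct interest in Oakhollow Partners LP: 7%.
Aggregating (R2): 41.7384% + 7% = 48.7384%.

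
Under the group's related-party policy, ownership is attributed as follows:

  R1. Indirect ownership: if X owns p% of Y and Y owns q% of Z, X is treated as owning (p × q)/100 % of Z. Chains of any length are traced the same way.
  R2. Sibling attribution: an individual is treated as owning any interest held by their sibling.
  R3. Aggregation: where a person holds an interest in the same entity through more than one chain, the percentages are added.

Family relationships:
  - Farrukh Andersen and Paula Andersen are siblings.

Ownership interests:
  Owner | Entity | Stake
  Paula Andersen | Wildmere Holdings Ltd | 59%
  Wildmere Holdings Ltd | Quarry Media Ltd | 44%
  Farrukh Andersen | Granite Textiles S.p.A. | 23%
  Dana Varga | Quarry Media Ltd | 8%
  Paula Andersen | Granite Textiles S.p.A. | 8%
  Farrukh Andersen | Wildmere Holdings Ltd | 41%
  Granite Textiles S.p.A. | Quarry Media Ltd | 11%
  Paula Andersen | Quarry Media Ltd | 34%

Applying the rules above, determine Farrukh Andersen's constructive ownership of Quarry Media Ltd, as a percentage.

By sibling attribution (R2), Farrukh Andersen is treated as also owning Paula Andersen's interest in Granite Textiles S.p.A, giving 23% + 8% = 31%.
By sibling attribution (R2), Farrukh Andersen is treated as also owning Paula Andersen's interest in Wildmere Holdings Ltd, giving 41% + 59% = 100%.
By sibling attribution (R2), Farrukh Andersen is treated as owning Paula Andersen's 34% interest in Quarry Media Ltd.
Chain via Granite Textiles S.p.A. (R1): 31% × 11% = 3.41% of Quarry Media Ltd.
Chain via Wildmere Holdings Ltd (R1): 100% × 44% = 44% of Quarry Media Ltd.
Direct interest in Quarry Media Ltd: 34%.
Aggregating (R3): 3.41% + 44% + 34% = 81.41%.

81.41%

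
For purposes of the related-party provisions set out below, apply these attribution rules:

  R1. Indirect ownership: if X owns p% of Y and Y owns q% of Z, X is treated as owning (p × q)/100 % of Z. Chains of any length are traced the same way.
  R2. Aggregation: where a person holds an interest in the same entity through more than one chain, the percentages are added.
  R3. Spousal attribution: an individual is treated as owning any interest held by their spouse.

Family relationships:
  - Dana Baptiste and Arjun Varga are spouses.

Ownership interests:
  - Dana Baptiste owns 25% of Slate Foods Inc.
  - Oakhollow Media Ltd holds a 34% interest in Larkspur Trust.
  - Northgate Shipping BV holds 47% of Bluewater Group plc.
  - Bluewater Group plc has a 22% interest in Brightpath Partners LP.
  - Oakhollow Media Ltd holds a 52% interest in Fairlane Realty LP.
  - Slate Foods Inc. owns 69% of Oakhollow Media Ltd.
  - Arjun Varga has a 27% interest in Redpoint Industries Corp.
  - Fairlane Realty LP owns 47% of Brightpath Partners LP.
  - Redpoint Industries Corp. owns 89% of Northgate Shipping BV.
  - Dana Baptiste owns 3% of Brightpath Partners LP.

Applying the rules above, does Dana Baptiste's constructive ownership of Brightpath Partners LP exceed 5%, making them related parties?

By spousal attribution (R3), Dana Baptiste is treated as owning Arjun Varga's 27% interest in Redpoint Industries Corp.
Chain via Slate Foods Inc. → Oakhollow Media Ltd → Fairlane Realty LP (R1): 25% × 69% × 52% × 47% = 4.2159% of Brightpath Partners LP.
Direct interest in Brightpath Partners LP: 3%.
Chain via Redpoint Industries Corp. → Northgate Shipping BV → Bluewater Group plc (R1): 27% × 89% × 47% × 22% = 2.484702% of Brightpath Partners LP.
Aggregating (R2): 4.2159% + 3% + 2.484702% = 9.700602%.
9.700602% exceeds the 5% threshold, so Dana is a related party to Brightpath Partners LP.

Yes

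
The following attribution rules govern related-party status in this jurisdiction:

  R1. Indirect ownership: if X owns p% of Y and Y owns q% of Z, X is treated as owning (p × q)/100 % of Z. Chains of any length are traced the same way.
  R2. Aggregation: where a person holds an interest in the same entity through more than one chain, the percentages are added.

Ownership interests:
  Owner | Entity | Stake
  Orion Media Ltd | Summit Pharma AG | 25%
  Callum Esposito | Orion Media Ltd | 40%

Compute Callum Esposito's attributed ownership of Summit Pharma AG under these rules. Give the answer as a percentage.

Chain via Orion Media Ltd (R1): 40% × 25% = 10% of Summit Pharma AG.

10%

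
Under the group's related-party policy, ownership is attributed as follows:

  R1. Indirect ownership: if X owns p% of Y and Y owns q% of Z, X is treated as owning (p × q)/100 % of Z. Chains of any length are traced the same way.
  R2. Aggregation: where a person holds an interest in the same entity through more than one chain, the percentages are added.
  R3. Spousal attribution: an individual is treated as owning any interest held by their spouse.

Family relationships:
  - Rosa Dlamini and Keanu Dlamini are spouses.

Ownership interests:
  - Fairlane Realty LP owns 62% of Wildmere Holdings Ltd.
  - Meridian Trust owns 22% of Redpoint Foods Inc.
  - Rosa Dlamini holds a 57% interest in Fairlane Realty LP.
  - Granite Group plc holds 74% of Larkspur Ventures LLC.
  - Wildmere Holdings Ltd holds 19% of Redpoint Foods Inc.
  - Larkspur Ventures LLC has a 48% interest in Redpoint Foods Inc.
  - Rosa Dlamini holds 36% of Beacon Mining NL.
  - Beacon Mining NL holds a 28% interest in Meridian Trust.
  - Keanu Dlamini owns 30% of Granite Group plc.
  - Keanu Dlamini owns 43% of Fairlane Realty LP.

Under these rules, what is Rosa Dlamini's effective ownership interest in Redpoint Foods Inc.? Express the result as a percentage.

By spousal attribution (R3), Rosa Dlamini is treated as also owning Keanu Dlamini's interest in Fairlane Realty LP, giving 57% + 43% = 100%.
By spousal attribution (R3), Rosa Dlamini is treated as owning Keanu Dlamini's 30% interest in Granite Group plc.
Chain via Fairlane Realty LP → Wildmere Holdings Ltd (R1): 100% × 62% × 19% = 11.78% of Redpoint Foods Inc.
Chain via Beacon Mining NL → Meridian Trust (R1): 36% × 28% × 22% = 2.2176% of Redpoint Foods Inc.
Chain via Granite Group plc → Larkspur Ventures LLC (R1): 30% × 74% × 48% = 10.656% of Redpoint Foods Inc.
Aggregating (R2): 11.78% + 2.2176% + 10.656% = 24.6536%.

24.6536%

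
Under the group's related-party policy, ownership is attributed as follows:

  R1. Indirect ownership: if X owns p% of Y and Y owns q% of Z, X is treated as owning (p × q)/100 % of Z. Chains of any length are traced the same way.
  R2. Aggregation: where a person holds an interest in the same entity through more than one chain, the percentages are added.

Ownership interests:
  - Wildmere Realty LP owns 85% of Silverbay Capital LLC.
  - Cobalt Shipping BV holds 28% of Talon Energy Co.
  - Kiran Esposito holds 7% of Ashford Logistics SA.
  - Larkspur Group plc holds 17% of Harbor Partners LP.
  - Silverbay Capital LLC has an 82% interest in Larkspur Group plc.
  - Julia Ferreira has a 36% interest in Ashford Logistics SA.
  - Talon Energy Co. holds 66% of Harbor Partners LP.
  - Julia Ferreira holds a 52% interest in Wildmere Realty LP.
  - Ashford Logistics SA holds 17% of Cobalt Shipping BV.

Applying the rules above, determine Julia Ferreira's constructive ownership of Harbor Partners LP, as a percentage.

7.292456%

Chain via Ashford Logistics SA → Cobalt Shipping BV → Talon Energy Co. (R1): 36% × 17% × 28% × 66% = 1.130976% of Harbor Partners LP.
Chain via Wildmere Realty LP → Silverbay Capital LLC → Larkspur Group plc (R1): 52% × 85% × 82% × 17% = 6.16148% of Harbor Partners LP.
Aggregating (R2): 1.130976% + 6.16148% = 7.292456%.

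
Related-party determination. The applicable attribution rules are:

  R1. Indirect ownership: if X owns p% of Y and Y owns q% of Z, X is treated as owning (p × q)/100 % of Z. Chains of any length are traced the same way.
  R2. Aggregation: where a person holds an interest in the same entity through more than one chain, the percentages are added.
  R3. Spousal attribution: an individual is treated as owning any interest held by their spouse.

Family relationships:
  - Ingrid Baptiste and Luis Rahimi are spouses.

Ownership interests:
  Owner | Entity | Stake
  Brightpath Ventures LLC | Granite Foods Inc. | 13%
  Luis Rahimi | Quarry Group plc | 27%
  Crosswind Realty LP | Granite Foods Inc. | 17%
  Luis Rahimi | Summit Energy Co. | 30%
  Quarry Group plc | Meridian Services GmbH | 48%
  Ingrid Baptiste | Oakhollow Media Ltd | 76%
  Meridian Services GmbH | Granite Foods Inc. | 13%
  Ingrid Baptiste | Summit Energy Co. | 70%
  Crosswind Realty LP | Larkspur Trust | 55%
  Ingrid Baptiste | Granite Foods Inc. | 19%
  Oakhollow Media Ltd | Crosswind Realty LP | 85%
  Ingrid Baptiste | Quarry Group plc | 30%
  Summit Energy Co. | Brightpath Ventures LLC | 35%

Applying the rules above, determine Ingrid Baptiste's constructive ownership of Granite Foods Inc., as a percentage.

By spousal attribution (R3), Ingrid Baptiste is treated as also owning Luis Rahimi's interest in Quarry Group plc, giving 30% + 27% = 57%.
By spousal attribution (R3), Ingrid Baptiste is treated as also owning Luis Rahimi's interest in Summit Energy Co, giving 70% + 30% = 100%.
Chain via Quarry Group plc → Meridian Services GmbH (R1): 57% × 48% × 13% = 3.5568% of Granite Foods Inc.
Chain via Summit Energy Co. → Brightpath Ventures LLC (R1): 100% × 35% × 13% = 4.55% of Granite Foods Inc.
Chain via Oakhollow Media Ltd → Crosswind Realty LP (R1): 76% × 85% × 17% = 10.982% of Granite Foods Inc.
Direct interest in Granite Foods Inc: 19%.
Aggregating (R2): 3.5568% + 4.55% + 10.982% + 19% = 38.0888%.

38.0888%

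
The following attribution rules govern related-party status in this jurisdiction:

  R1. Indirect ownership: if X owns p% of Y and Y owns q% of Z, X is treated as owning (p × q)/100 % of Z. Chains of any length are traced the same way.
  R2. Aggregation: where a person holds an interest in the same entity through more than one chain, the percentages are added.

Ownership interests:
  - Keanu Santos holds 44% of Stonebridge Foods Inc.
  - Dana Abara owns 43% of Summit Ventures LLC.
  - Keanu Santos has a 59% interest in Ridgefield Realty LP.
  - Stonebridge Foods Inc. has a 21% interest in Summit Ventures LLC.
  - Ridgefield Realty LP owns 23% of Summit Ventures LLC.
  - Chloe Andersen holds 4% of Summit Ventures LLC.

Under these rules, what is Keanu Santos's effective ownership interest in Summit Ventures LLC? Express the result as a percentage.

22.81%

Chain via Stonebridge Foods Inc. (R1): 44% × 21% = 9.24% of Summit Ventures LLC.
Chain via Ridgefield Realty LP (R1): 59% × 23% = 13.57% of Summit Ventures LLC.
Aggregating (R2): 9.24% + 13.57% = 22.81%.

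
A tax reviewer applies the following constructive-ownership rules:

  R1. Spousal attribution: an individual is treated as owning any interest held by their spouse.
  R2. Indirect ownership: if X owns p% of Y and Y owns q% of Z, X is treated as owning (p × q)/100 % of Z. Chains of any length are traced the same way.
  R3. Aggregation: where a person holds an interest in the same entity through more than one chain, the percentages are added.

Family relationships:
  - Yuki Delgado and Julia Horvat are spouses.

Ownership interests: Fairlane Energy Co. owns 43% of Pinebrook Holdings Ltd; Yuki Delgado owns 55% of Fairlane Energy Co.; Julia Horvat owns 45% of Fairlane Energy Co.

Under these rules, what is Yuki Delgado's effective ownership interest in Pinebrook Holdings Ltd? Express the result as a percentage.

By spousal attribution (R1), Yuki Delgado is treated as also owning Julia Horvat's interest in Fairlane Energy Co, giving 55% + 45% = 100%.
Chain via Fairlane Energy Co. (R2): 100% × 43% = 43% of Pinebrook Holdings Ltd.

43%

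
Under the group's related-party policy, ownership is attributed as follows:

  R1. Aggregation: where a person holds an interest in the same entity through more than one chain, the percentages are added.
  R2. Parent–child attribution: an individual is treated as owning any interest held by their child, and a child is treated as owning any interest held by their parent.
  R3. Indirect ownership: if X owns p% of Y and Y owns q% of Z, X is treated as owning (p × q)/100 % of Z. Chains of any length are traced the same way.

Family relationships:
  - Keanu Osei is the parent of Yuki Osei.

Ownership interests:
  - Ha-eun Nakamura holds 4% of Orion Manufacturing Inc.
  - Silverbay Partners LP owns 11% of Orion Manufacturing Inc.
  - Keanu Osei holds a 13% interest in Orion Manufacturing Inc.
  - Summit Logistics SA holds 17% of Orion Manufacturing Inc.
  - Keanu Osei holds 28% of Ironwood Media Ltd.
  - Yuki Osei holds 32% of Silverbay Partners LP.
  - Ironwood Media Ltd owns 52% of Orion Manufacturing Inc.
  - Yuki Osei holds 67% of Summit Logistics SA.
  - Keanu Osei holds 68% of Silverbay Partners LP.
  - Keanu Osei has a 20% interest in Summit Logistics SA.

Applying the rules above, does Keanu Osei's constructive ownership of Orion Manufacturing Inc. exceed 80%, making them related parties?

By parent–child attribution (R2), Keanu Osei is treated as also owning Yuki Osei's interest in Silverbay Partners LP, giving 68% + 32% = 100%.
By parent–child attribution (R2), Keanu Osei is treated as also owning Yuki Osei's interest in Summit Logistics SA, giving 20% + 67% = 87%.
Chain via Silverbay Partners LP (R3): 100% × 11% = 11% of Orion Manufacturing Inc.
Chain via Ironwood Media Ltd (R3): 28% × 52% = 14.56% of Orion Manufacturing Inc.
Chain via Summit Logistics SA (R3): 87% × 17% = 14.79% of Orion Manufacturing Inc.
Direct interest in Orion Manufacturing Inc: 13%.
Aggregating (R1): 11% + 14.56% + 14.79% + 13% = 53.35%.
53.35% does not exceed the 80% threshold, so Keanu is not a related party to Orion Manufacturing Inc.

No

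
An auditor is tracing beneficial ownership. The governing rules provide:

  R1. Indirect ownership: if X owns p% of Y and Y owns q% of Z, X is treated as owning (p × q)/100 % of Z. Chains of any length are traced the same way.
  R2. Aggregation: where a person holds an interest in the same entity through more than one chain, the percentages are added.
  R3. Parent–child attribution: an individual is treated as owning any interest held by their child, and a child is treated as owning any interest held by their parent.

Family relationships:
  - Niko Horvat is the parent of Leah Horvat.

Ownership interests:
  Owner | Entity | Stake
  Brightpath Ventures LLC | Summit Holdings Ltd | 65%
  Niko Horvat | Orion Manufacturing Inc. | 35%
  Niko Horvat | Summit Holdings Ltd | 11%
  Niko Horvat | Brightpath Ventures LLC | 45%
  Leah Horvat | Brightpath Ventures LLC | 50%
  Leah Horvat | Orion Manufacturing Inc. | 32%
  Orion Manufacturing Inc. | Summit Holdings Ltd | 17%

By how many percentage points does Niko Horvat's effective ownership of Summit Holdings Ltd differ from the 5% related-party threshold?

By parent–child attribution (R3), Niko Horvat is treated as also owning Leah Horvat's interest in Orion Manufacturing Inc, giving 35% + 32% = 67%.
By parent–child attribution (R3), Niko Horvat is treated as also owning Leah Horvat's interest in Brightpath Ventures LLC, giving 45% + 50% = 95%.
Chain via Orion Manufacturing Inc. (R1): 67% × 17% = 11.39% of Summit Holdings Ltd.
Chain via Brightpath Ventures LLC (R1): 95% × 65% = 61.75% of Summit Holdings Ltd.
Direct interest in Summit Holdings Ltd: 11%.
Aggregating (R2): 11.39% + 61.75% + 11% = 84.14%.
84.14% exceeds the 5% threshold by 79.14 percentage points.

79.14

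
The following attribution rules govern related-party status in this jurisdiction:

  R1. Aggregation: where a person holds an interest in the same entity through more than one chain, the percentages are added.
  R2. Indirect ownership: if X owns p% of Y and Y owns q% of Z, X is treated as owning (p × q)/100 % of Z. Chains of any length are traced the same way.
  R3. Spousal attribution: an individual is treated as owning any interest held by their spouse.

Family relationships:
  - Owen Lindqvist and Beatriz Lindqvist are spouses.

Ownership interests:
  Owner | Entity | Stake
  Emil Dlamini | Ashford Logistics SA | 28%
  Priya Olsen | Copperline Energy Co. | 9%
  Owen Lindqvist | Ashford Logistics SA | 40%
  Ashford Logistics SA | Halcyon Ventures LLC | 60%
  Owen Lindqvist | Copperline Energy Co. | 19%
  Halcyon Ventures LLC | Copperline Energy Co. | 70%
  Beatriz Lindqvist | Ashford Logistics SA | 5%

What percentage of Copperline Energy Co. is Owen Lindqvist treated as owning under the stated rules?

37.9%

By spousal attribution (R3), Owen Lindqvist is treated as also owning Beatriz Lindqvist's interest in Ashford Logistics SA, giving 40% + 5% = 45%.
Chain via Ashford Logistics SA → Halcyon Ventures LLC (R2): 45% × 60% × 70% = 18.9% of Copperline Energy Co.
Direct interest in Copperline Energy Co: 19%.
Aggregating (R1): 18.9% + 19% = 37.9%.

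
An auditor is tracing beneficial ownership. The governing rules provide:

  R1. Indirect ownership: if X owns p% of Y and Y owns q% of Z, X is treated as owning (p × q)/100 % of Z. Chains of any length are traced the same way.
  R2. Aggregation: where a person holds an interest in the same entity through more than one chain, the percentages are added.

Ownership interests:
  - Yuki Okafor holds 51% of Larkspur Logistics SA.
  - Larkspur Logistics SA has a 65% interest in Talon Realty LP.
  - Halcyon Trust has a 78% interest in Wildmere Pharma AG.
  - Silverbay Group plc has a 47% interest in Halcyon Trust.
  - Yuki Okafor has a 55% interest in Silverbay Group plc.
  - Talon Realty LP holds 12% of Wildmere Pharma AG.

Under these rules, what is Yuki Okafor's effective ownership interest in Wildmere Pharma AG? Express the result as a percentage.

Chain via Silverbay Group plc → Halcyon Trust (R1): 55% × 47% × 78% = 20.163% of Wildmere Pharma AG.
Chain via Larkspur Logistics SA → Talon Realty LP (R1): 51% × 65% × 12% = 3.978% of Wildmere Pharma AG.
Aggregating (R2): 20.163% + 3.978% = 24.141%.

24.141%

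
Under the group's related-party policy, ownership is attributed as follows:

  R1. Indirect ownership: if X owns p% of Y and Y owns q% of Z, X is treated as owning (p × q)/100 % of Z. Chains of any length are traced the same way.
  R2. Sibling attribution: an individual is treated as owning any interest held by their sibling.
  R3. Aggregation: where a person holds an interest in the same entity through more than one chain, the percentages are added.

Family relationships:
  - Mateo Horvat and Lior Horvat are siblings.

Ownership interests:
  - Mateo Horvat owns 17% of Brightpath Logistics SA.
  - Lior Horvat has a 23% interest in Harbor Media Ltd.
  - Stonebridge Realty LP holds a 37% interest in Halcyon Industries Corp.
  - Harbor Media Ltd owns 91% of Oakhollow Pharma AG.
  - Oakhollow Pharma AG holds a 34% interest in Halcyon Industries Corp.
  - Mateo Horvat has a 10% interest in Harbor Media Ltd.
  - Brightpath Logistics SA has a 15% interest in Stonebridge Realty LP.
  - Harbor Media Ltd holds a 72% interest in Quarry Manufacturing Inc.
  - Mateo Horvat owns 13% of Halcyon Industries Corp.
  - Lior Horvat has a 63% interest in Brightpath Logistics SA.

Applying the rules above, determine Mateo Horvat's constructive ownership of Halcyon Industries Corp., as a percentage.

By sibling attribution (R2), Mateo Horvat is treated as also owning Lior Horvat's interest in Brightpath Logistics SA, giving 17% + 63% = 80%.
By sibling attribution (R2), Mateo Horvat is treated as also owning Lior Horvat's interest in Harbor Media Ltd, giving 10% + 23% = 33%.
Chain via Brightpath Logistics SA → Stonebridge Realty LP (R1): 80% × 15% × 37% = 4.44% of Halcyon Industries Corp.
Chain via Harbor Media Ltd → Oakhollow Pharma AG (R1): 33% × 91% × 34% = 10.2102% of Halcyon Industries Corp.
Direct interest in Halcyon Industries Corp: 13%.
Aggregating (R3): 4.44% + 10.2102% + 13% = 27.6502%.

27.6502%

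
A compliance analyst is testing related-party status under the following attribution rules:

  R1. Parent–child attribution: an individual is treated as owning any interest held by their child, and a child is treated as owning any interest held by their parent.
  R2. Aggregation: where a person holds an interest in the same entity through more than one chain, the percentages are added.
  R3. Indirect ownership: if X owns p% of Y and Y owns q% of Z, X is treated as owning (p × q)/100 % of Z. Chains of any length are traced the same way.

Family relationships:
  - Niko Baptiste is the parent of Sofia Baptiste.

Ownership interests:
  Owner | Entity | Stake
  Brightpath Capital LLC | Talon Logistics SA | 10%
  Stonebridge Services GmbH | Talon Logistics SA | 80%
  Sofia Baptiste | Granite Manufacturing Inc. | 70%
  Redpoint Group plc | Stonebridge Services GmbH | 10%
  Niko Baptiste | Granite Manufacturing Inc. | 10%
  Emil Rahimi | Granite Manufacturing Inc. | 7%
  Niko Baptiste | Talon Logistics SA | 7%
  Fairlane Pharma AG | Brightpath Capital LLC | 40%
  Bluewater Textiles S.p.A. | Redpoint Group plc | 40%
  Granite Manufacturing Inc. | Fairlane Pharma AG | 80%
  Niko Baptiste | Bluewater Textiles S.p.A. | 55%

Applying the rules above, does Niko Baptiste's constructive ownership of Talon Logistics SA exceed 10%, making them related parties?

By parent–child attribution (R1), Niko Baptiste is treated as also owning Sofia Baptiste's interest in Granite Manufacturing Inc, giving 10% + 70% = 80%.
Chain via Bluewater Textiles S.p.A. → Redpoint Group plc → Stonebridge Services GmbH (R3): 55% × 40% × 10% × 80% = 1.76% of Talon Logistics SA.
Chain via Granite Manufacturing Inc. → Fairlane Pharma AG → Brightpath Capital LLC (R3): 80% × 80% × 40% × 10% = 2.56% of Talon Logistics SA.
Direct interest in Talon Logistics SA: 7%.
Aggregating (R2): 1.76% + 2.56% + 7% = 11.32%.
11.32% exceeds the 10% threshold, so Niko is a related party to Talon Logistics SA.

Yes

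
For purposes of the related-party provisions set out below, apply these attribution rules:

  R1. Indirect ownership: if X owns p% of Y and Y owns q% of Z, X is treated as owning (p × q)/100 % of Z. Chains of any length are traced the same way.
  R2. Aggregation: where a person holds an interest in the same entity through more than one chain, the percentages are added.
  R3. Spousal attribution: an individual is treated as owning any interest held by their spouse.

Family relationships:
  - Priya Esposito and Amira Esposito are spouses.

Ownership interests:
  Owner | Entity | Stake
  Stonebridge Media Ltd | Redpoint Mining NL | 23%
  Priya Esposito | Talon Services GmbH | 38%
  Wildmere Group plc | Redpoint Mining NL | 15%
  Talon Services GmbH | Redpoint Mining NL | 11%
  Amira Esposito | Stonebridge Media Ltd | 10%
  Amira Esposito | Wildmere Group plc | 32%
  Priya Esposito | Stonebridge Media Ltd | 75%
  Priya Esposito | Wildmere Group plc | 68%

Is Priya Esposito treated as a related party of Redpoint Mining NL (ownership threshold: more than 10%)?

By spousal attribution (R3), Priya Esposito is treated as also owning Amira Esposito's interest in Wildmere Group plc, giving 68% + 32% = 100%.
By spousal attribution (R3), Priya Esposito is treated as also owning Amira Esposito's interest in Stonebridge Media Ltd, giving 75% + 10% = 85%.
Chain via Wildmere Group plc (R1): 100% × 15% = 15% of Redpoint Mining NL.
Chain via Stonebridge Media Ltd (R1): 85% × 23% = 19.55% of Redpoint Mining NL.
Chain via Talon Services GmbH (R1): 38% × 11% = 4.18% of Redpoint Mining NL.
Aggregating (R2): 15% + 19.55% + 4.18% = 38.73%.
38.73% exceeds the 10% threshold, so Priya is a related party to Redpoint Mining NL.

Yes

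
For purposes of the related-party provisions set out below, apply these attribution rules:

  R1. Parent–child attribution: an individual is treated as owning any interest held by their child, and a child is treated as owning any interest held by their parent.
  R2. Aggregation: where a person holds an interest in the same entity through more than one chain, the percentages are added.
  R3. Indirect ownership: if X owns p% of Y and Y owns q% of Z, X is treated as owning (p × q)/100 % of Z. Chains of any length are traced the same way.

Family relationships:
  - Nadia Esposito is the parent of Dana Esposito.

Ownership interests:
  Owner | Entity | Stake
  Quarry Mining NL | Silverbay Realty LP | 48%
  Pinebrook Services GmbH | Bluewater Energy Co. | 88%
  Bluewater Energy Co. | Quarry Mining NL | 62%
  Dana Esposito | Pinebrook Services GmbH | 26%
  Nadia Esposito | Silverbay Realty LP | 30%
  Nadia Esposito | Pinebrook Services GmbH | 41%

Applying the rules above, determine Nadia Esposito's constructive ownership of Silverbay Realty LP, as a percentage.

By parent–child attribution (R1), Nadia Esposito is treated as also owning Dana Esposito's interest in Pinebrook Services GmbH, giving 41% + 26% = 67%.
Chain via Pinebrook Services GmbH → Bluewater Energy Co. → Quarry Mining NL (R3): 67% × 88% × 62% × 48% = 17.546496% of Silverbay Realty LP.
Direct interest in Silverbay Realty LP: 30%.
Aggregating (R2): 17.546496% + 30% = 47.546496%.

47.546496%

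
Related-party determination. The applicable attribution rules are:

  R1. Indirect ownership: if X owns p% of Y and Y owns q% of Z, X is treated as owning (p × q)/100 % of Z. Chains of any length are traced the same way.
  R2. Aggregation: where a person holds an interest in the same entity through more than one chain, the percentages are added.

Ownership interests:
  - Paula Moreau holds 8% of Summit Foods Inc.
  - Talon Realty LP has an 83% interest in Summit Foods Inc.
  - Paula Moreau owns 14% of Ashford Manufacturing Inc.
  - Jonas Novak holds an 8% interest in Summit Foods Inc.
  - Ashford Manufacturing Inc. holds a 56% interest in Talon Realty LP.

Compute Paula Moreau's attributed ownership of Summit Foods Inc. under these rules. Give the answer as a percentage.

Chain via Ashford Manufacturing Inc. → Talon Realty LP (R1): 14% × 56% × 83% = 6.5072% of Summit Foods Inc.
Direct interest in Summit Foods Inc: 8%.
Aggregating (R2): 6.5072% + 8% = 14.5072%.

14.5072%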